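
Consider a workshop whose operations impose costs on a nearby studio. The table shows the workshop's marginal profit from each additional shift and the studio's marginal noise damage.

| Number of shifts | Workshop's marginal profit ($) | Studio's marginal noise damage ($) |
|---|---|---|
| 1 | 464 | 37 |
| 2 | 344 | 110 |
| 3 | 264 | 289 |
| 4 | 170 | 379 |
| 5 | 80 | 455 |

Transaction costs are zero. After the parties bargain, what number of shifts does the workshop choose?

2

Bargaining reaches the level where marginal profit last exceeds marginal noise damage.
That holds through level 2 (344 ≥ 110) but not at 3 (264 < 289).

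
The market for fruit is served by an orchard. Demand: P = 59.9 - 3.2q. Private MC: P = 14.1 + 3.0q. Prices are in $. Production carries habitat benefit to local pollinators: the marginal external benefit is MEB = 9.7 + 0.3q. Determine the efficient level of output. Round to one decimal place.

q* = 9.4

Social marginal cost = private MC − MEB = 4.4 + 2.7q.
Set SMC = demand: 4.4 + 2.7q = 59.9 - 3.2q → q* = 9.4068.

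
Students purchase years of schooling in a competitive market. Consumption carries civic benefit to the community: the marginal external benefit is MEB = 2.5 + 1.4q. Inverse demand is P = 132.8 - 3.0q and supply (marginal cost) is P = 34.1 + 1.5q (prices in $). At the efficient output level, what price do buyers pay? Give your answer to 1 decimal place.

P = $34.9

Social marginal benefit = demand + MEB = 135.3 - 1.6q.
Set SMB = MC: 135.3 - 1.6q = 34.1 + 1.5q → q* = 32.6452.
Consumer price on the demand curve at q*: 132.8 − 3.0×32.6452 = 34.8644.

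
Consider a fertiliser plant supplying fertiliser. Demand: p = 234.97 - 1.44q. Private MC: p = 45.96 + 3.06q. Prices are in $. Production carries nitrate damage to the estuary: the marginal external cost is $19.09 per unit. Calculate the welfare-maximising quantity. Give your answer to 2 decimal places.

Social marginal cost = private MC + MEC = 65.05 + 3.06q.
Set SMC = demand: 65.05 + 3.06q = 234.97 - 1.44q → q* = 37.7600.

q* = 37.76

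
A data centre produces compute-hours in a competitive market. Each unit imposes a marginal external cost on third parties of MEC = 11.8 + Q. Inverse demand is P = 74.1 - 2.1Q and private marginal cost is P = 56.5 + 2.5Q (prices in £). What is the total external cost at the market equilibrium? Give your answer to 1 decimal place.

£52.5

Market equilibrium (private): 56.5 + 2.5Q = 74.1 - 2.1Q → Q_m = 3.8261.
Total external cost = ∫₀^{Q_m} (11.8 + 1.0Q) dQ = 11.8×3.8261 + ½×1.0×3.8261² = 52.4675.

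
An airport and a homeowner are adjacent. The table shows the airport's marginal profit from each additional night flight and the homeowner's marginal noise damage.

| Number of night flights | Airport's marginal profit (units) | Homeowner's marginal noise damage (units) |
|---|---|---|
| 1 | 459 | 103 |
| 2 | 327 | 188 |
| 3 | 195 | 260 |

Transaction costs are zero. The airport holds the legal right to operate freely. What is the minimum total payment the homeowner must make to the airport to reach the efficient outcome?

Left alone the airport would choose level 3 (marginal profit stays positive).
Efficient level: k* = 2 (marginal profit ≥ marginal noise damage through 2).
The homeowner must at least cover the airport's forgone profit from cutting 3→2: 195 = 195.

195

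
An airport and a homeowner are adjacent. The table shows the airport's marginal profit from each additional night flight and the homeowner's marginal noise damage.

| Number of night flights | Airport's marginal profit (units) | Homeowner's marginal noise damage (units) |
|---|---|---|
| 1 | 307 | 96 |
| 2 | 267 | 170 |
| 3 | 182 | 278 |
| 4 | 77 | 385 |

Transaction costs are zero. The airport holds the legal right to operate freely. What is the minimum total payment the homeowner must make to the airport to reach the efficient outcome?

Left alone the airport would choose level 4 (marginal profit stays positive).
Efficient level: k* = 2 (marginal profit ≥ marginal noise damage through 2).
The homeowner must at least cover the airport's forgone profit from cutting 4→2: 182 + 77 = 259.

259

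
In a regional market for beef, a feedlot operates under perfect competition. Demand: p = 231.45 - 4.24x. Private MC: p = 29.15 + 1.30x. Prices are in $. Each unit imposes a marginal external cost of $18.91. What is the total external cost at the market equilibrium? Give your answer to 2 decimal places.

Market equilibrium (private): 29.15 + 1.30x = 231.45 - 4.24x → x_m = 36.5162.
Total external cost = MEC × x_m = 18.91 × 36.5162 = 690.5213.

$690.52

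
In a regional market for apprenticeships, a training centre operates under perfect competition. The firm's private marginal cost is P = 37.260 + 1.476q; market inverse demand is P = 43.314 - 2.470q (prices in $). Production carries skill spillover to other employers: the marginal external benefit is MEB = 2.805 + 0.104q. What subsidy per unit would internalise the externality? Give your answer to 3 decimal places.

subsidy = $3.045 per unit

Social marginal cost = private MC − MEB = 34.455 + 1.372q.
Set SMC = demand: 34.455 + 1.372q = 43.314 - 2.470q → q* = 2.3058.
The Pigouvian subsidy equals MEB at q*: 2.805 + 0.104×2.3058 = 3.0448.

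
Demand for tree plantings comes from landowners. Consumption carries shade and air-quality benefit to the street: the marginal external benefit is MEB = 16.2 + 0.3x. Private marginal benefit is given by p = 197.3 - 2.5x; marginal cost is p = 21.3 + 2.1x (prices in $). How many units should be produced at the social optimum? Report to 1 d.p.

Social marginal benefit = demand + MEB = 213.5 - 2.2x.
Set SMB = MC: 213.5 - 2.2x = 21.3 + 2.1x → x* = 44.6977.

x* = 44.7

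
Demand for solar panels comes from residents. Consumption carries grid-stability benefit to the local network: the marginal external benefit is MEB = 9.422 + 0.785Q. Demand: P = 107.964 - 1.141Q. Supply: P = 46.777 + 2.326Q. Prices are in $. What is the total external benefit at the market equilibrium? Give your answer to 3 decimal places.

$288.534

Market equilibrium (private): 46.777 + 2.326Q = 107.964 - 1.141Q → Q_m = 17.6484.
Total external benefit = ∫₀^{Q_m} (9.422 + 0.785Q) dQ = 9.422×17.6484 + ½×0.785×17.6484² = 288.5336.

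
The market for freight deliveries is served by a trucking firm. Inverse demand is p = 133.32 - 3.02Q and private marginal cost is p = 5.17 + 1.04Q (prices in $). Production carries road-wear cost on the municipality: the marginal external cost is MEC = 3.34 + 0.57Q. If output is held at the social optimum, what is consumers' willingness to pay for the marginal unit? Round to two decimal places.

Social marginal cost = private MC + MEC = 8.51 + 1.61Q.
Set SMC = demand: 8.51 + 1.61Q = 133.32 - 3.02Q → Q* = 26.9568.
Consumer price on the demand curve at Q*: 133.32 − 3.02×26.9568 = 51.9105.

P = $51.91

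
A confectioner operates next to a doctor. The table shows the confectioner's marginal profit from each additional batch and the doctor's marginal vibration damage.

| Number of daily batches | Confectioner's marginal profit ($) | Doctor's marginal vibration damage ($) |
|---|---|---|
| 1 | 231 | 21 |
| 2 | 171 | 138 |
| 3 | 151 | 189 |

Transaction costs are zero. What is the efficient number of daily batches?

Bargaining reaches the level where marginal profit last exceeds marginal vibration damage.
That holds through level 2 (171 ≥ 138) but not at 3 (151 < 189).

2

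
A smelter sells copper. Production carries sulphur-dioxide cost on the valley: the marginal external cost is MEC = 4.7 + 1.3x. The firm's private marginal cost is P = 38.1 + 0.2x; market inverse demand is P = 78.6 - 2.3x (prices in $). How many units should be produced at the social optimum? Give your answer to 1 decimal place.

Social marginal cost = private MC + MEC = 42.8 + 1.5x.
Set SMC = demand: 42.8 + 1.5x = 78.6 - 2.3x → x* = 9.4211.

x* = 9.4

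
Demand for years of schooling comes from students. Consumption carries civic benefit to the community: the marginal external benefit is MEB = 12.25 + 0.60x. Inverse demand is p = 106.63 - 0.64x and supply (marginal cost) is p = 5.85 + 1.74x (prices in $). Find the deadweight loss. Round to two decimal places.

Market equilibrium (private): 5.85 + 1.74x = 106.63 - 0.64x → x_m = 42.3445.
Social marginal benefit = demand + MEB = 118.88 - 0.04x.
Set SMB = MC: 118.88 - 0.04x = 5.85 + 1.74x → x* = 63.5000.
Between x* and x_m the wedge SMB − MC runs linearly from 0 to MEB(x_m), so the loss is a triangle.
DWL = ½ × 21.1555 × 37.6567 = 398.3232.

DWL = $398.32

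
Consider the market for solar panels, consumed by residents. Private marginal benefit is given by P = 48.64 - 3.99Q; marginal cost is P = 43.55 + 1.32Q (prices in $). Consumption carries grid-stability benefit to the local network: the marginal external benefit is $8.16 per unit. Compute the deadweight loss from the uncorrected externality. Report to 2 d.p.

Market equilibrium (private): 43.55 + 1.32Q = 48.64 - 3.99Q → Q_m = 0.9586.
Social marginal benefit = demand + MEB = 56.80 - 3.99Q.
Set SMB = MC: 56.80 - 3.99Q = 43.55 + 1.32Q → Q* = 2.4953.
The loss is the area between SMB and MC from Q* to Q_m; with linear curves that's a triangle of height MEB(Q_m).
DWL = ½ × 1.5367 × 8.1600 = 6.2697.

DWL = $6.27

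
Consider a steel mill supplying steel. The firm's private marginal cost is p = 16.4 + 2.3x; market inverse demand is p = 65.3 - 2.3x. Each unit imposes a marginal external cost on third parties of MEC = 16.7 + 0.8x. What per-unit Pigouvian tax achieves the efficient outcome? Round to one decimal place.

Social marginal cost = private MC + MEC = 33.1 + 3.1x.
Set SMC = demand: 33.1 + 3.1x = 65.3 - 2.3x → x* = 5.9630.
The Pigouvian tax equals MEC at x*: 16.7 + 0.8×5.9630 = 21.4704.

tax = 21.5 per unit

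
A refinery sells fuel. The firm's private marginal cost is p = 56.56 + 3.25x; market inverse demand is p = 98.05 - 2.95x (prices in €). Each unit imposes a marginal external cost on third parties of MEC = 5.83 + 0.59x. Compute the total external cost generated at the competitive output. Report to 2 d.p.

Market equilibrium (private): 56.56 + 3.25x = 98.05 - 2.95x → x_m = 6.6919.
Total external cost = ∫₀^{x_m} (5.83 + 0.59x) dx = 5.83×6.6919 + ½×0.59×6.6919² = 52.2243.

€52.22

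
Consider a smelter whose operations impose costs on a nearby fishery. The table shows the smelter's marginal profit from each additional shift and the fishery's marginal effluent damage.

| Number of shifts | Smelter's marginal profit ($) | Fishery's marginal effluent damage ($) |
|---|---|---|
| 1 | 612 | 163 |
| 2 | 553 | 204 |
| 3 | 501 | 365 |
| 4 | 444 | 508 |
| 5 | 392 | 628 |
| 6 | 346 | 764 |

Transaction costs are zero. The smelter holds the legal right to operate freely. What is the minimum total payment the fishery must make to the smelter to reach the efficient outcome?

$1182

Left alone the smelter would choose level 6 (marginal profit stays positive).
Efficient level: k* = 3 (marginal profit ≥ marginal effluent damage through 3).
The fishery must at least cover the smelter's forgone profit from cutting 6→3: 444 + 392 + 346 = 1182.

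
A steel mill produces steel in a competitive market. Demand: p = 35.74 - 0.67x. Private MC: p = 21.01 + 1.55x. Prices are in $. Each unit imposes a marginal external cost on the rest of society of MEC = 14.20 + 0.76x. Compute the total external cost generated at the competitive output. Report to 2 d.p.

Market equilibrium (private): 21.01 + 1.55x = 35.74 - 0.67x → x_m = 6.6351.
Total external cost = ∫₀^{x_m} (14.20 + 0.76x) dx = 14.20×6.6351 + ½×0.76×6.6351² = 110.9477.

$110.95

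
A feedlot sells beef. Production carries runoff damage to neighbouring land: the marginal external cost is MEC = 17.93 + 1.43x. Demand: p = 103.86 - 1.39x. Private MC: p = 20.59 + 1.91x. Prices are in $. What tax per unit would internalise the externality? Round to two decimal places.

tax = $37.68 per unit

Social marginal cost = private MC + MEC = 38.52 + 3.34x.
Set SMC = demand: 38.52 + 3.34x = 103.86 - 1.39x → x* = 13.8140.
The Pigouvian tax equals MEC at x*: 17.93 + 1.43×13.8140 = 37.6840.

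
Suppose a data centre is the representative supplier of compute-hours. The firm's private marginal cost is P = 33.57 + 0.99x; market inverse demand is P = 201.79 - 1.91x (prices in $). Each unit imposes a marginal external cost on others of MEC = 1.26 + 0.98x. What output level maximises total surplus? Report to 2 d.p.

Social marginal cost = private MC + MEC = 34.83 + 1.97x.
Set SMC = demand: 34.83 + 1.97x = 201.79 - 1.91x → x* = 43.0309.

x* = 43.03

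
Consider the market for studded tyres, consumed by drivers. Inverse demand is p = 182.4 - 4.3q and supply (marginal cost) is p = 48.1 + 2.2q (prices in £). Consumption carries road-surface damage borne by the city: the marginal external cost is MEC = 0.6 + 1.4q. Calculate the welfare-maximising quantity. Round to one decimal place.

Social marginal benefit = demand − MEC = 181.8 - 5.7q.
Set SMB = MC: 181.8 - 5.7q = 48.1 + 2.2q → q* = 16.9241.

q* = 16.9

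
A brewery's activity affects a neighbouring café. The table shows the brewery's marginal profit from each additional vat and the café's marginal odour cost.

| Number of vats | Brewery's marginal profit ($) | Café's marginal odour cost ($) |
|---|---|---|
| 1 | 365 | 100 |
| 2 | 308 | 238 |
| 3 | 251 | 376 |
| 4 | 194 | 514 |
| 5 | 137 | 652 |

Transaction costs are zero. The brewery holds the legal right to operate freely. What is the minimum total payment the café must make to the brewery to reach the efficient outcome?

$582

Left alone the brewery would choose level 5 (marginal profit stays positive).
Efficient level: k* = 2 (marginal profit ≥ marginal odour cost through 2).
The café must at least cover the brewery's forgone profit from cutting 5→2: 251 + 194 + 137 = 582.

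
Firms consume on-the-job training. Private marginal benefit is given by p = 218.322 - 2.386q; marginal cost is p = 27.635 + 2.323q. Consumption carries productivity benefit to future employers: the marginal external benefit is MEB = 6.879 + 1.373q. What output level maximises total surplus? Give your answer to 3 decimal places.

Social marginal benefit = demand + MEB = 225.201 - 1.013q.
Set SMB = MC: 225.201 - 1.013q = 27.635 + 2.323q → q* = 59.2224.

q* = 59.222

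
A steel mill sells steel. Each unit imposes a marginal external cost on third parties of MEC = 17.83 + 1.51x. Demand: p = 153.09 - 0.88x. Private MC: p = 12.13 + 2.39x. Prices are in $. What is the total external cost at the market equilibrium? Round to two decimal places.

$2171.55

Market equilibrium (private): 12.13 + 2.39x = 153.09 - 0.88x → x_m = 43.1070.
Total external cost = ∫₀^{x_m} (17.83 + 1.51x) dx = 17.83×43.1070 + ½×1.51×43.1070² = 2171.5490.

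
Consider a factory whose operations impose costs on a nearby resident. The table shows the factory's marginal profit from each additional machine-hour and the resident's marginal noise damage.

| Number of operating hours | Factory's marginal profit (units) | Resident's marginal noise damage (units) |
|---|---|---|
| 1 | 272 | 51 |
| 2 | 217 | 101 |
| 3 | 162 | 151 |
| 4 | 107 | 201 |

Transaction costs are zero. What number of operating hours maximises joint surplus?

3

Bargaining reaches the level where marginal profit last exceeds marginal noise damage.
That holds through level 3 (162 ≥ 151) but not at 4 (107 < 201).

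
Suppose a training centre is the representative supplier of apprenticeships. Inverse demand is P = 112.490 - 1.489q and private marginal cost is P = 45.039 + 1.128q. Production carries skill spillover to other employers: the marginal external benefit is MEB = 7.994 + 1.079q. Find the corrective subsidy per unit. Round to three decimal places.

Social marginal cost = private MC − MEB = 37.045 + 0.049q.
Set SMC = demand: 37.045 + 0.049q = 112.490 - 1.489q → q* = 49.0540.
The Pigouvian subsidy equals MEB at q*: 7.994 + 1.079×49.0540 = 60.9233.

subsidy = 60.923 per unit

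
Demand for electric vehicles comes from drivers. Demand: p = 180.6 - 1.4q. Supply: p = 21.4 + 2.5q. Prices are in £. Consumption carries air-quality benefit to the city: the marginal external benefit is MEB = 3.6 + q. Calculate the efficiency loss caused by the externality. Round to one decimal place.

Market equilibrium (private): 21.4 + 2.5q = 180.6 - 1.4q → q_m = 40.8205.
Social marginal benefit = demand + MEB = 184.2 - 0.4q.
Set SMB = MC: 184.2 - 0.4q = 21.4 + 2.5q → q* = 56.1379.
Height of the DWL triangle at q_m is SMB(q_m) − MC(q_m) = MEB(q_m) = 44.4205.
DWL = ½ × 15.3174 × 44.4205 = 340.2033.

DWL = £340.2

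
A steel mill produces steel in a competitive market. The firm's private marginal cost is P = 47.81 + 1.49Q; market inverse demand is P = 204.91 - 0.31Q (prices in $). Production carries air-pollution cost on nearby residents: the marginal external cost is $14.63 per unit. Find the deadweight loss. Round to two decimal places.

DWL = $59.45

Market equilibrium (private): 47.81 + 1.49Q = 204.91 - 0.31Q → Q_m = 87.2778.
Social marginal cost = private MC + MEC = 62.44 + 1.49Q.
Set SMC = demand: 62.44 + 1.49Q = 204.91 - 0.31Q → Q* = 79.1500.
The welfare-loss triangle has base |Q_m − Q*| and height MEC(Q_m) (the vertical gap between SMC and demand is zero at Q* and MEC at Q_m).
DWL = ½ × 8.1278 × 14.6300 = 59.4549.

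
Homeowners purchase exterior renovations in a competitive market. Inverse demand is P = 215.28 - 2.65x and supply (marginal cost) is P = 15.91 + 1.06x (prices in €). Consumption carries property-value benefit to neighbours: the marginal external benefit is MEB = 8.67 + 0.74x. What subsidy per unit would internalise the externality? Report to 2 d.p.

subsidy = €60.50 per unit

Social marginal benefit = demand + MEB = 223.95 - 1.91x.
Set SMB = MC: 223.95 - 1.91x = 15.91 + 1.06x → x* = 70.0471.
The Pigouvian subsidy equals MEB at x*: 8.67 + 0.74×70.0471 = 60.5049.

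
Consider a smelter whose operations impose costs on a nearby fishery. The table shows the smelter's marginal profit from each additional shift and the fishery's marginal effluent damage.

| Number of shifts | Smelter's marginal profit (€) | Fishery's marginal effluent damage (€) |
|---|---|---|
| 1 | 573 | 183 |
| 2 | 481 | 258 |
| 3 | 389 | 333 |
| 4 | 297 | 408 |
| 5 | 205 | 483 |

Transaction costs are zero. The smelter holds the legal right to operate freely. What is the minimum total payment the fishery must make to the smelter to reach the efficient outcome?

€502

Left alone the smelter would choose level 5 (marginal profit stays positive).
Efficient level: k* = 3 (marginal profit ≥ marginal effluent damage through 3).
The fishery must at least cover the smelter's forgone profit from cutting 5→3: 297 + 205 = 502.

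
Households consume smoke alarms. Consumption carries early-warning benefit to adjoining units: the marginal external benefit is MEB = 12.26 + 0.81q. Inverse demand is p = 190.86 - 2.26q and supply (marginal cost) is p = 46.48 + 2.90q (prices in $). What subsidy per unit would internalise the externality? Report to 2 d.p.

subsidy = $41.43 per unit

Social marginal benefit = demand + MEB = 203.12 - 1.45q.
Set SMB = MC: 203.12 - 1.45q = 46.48 + 2.90q → q* = 36.0092.
The Pigouvian subsidy equals MEB at q*: 12.26 + 0.81×36.0092 = 41.4275.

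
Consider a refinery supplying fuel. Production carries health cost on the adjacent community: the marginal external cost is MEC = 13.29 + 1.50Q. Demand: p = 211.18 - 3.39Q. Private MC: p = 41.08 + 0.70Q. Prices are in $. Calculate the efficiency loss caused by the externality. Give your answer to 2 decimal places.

Market equilibrium (private): 41.08 + 0.70Q = 211.18 - 3.39Q → Q_m = 41.5892.
Social marginal cost = private MC + MEC = 54.37 + 2.20Q.
Set SMC = demand: 54.37 + 2.20Q = 211.18 - 3.39Q → Q* = 28.0519.
Height of the DWL triangle at Q_m is SMC(Q_m) − demand(Q_m) = MEC(Q_m) = 75.6739.
DWL = ½ × 13.5373 × 75.6739 = 512.2101.

DWL = $512.21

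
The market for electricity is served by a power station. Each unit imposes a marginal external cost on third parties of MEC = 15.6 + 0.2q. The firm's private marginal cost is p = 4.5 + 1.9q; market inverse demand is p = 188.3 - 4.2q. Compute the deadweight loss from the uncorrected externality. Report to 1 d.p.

DWL = 37.1

Market equilibrium (private): 4.5 + 1.9q = 188.3 - 4.2q → q_m = 30.1311.
Social marginal cost = private MC + MEC = 20.1 + 2.1q.
Set SMC = demand: 20.1 + 2.1q = 188.3 - 4.2q → q* = 26.6984.
The welfare-loss triangle has base |q_m − q*| and height MEC(q_m) (the vertical gap between SMC and demand is zero at q* and MEC at q_m).
DWL = ½ × 3.4327 × 21.6262 = 37.1181.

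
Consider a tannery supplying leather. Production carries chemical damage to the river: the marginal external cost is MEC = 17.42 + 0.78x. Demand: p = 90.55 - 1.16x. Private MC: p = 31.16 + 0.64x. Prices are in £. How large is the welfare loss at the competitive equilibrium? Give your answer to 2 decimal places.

Market equilibrium (private): 31.16 + 0.64x = 90.55 - 1.16x → x_m = 32.9944.
Social marginal cost = private MC + MEC = 48.58 + 1.42x.
Set SMC = demand: 48.58 + 1.42x = 90.55 - 1.16x → x* = 16.2674.
Height of the DWL triangle at x_m is SMC(x_m) − demand(x_m) = MEC(x_m) = 43.1557.
DWL = ½ × 16.7270 × 43.1557 = 360.9327.

DWL = £360.93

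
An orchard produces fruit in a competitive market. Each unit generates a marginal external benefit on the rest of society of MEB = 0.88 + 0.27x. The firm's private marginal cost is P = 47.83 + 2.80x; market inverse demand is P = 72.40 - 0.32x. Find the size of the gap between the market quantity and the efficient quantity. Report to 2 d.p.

Market equilibrium (private): 47.83 + 2.80x = 72.40 - 0.32x → x_m = 7.8750.
Social marginal cost = private MC − MEB = 46.95 + 2.53x.
Set SMC = demand: 46.95 + 2.53x = 72.40 - 0.32x → x* = 8.9298.
Gap = |7.8750 − 8.9298| = 1.0548.

1.05 units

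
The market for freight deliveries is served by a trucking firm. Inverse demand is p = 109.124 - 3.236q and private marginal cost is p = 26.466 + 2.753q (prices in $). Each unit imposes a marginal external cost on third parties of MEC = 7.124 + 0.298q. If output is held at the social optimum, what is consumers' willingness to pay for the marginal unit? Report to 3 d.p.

P = $70.246

Social marginal cost = private MC + MEC = 33.590 + 3.051q.
Set SMC = demand: 33.590 + 3.051q = 109.124 - 3.236q → q* = 12.0143.
Consumer price on the demand curve at q*: 109.124 − 3.236×12.0143 = 70.2457.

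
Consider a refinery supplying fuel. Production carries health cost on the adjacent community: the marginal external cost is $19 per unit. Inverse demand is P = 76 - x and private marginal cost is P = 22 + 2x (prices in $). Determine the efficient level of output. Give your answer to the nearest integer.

Social marginal cost = private MC + MEC = 41 + 2x.
Set SMC = demand: 41 + 2x = 76 - x → x* = 11.6667.

x* = 12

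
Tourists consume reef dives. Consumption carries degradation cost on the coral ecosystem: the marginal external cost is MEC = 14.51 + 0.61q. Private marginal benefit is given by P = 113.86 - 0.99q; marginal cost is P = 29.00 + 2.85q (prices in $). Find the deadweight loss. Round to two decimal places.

Market equilibrium (private): 29.00 + 2.85q = 113.86 - 0.99q → q_m = 22.0990.
Social marginal benefit = demand − MEC = 99.35 - 1.60q.
Set SMB = MC: 99.35 - 1.60q = 29.00 + 2.85q → q* = 15.8090.
Height of the DWL triangle at q_m is MC(q_m) − SMB(q_m) = MEC(q_m) = 27.9904.
DWL = ½ × 6.2900 × 27.9904 = 88.0298.

DWL = $88.03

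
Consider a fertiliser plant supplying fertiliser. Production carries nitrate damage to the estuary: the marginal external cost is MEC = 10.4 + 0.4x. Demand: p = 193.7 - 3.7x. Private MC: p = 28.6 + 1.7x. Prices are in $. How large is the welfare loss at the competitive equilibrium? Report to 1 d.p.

Market equilibrium (private): 28.6 + 1.7x = 193.7 - 3.7x → x_m = 30.5741.
Social marginal cost = private MC + MEC = 39.0 + 2.1x.
Set SMC = demand: 39.0 + 2.1x = 193.7 - 3.7x → x* = 26.6724.
The welfare-loss triangle has base |x_m − x*| and height MEC(x_m) (the vertical gap between SMC and demand is zero at x* and MEC at x_m).
DWL = ½ × 3.9017 × 22.6296 = 44.1470.

DWL = $44.1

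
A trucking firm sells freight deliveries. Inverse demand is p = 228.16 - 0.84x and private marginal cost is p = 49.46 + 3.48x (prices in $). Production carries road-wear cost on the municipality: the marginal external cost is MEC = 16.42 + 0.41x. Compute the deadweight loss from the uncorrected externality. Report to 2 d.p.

DWL = $117.78

Market equilibrium (private): 49.46 + 3.48x = 228.16 - 0.84x → x_m = 41.3657.
Social marginal cost = private MC + MEC = 65.88 + 3.89x.
Set SMC = demand: 65.88 + 3.89x = 228.16 - 0.84x → x* = 34.3087.
Height of the DWL triangle at x_m is SMC(x_m) − demand(x_m) = MEC(x_m) = 33.3800.
DWL = ½ × 7.0570 × 33.3800 = 117.7813.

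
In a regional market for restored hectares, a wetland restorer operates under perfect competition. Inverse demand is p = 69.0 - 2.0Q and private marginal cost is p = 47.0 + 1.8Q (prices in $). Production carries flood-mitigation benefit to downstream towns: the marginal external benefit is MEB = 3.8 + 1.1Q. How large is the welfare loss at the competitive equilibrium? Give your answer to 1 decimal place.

Market equilibrium (private): 47.0 + 1.8Q = 69.0 - 2.0Q → Q_m = 5.7895.
Social marginal cost = private MC − MEB = 43.2 + 0.7Q.
Set SMC = demand: 43.2 + 0.7Q = 69.0 - 2.0Q → Q* = 9.5556.
The welfare-loss triangle has base |Q_m − Q*| and height MEB(Q_m) (the vertical gap between SMC and demand is zero at Q* and MEB at Q_m).
DWL = ½ × 3.7661 × 10.1684 = 19.1476.

DWL = $19.1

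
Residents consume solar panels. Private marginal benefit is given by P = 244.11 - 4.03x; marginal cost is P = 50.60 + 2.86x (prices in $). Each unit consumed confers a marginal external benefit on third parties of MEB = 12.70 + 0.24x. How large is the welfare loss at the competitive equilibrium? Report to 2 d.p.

Market equilibrium (private): 50.60 + 2.86x = 244.11 - 4.03x → x_m = 28.0856.
Social marginal benefit = demand + MEB = 256.81 - 3.79x.
Set SMB = MC: 256.81 - 3.79x = 50.60 + 2.86x → x* = 31.0090.
The welfare-loss triangle has base |x_m − x*| and height MEB(x_m) (the vertical gap between SMB and MC is zero at x* and MEB at x_m).
DWL = ½ × 2.9234 × 19.4406 = 28.4163.

DWL = $28.42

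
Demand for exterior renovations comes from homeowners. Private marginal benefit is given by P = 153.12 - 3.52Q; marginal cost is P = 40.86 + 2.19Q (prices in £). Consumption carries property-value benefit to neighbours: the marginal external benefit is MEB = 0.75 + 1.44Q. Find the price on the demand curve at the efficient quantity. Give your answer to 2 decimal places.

P = £59.96

Social marginal benefit = demand + MEB = 153.87 - 2.08Q.
Set SMB = MC: 153.87 - 2.08Q = 40.86 + 2.19Q → Q* = 26.4660.
Consumer price on the demand curve at Q*: 153.12 − 3.52×26.4660 = 59.9597.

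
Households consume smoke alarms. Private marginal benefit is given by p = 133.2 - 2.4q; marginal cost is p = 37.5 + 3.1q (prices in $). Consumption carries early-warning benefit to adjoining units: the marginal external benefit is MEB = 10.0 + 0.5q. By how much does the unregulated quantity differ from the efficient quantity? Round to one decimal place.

Market equilibrium (private): 37.5 + 3.1q = 133.2 - 2.4q → q_m = 17.4000.
Social marginal benefit = demand + MEB = 143.2 - 1.9q.
Set SMB = MC: 143.2 - 1.9q = 37.5 + 3.1q → q* = 21.1400.
Gap = |17.4000 − 21.1400| = 3.7400.

3.7 units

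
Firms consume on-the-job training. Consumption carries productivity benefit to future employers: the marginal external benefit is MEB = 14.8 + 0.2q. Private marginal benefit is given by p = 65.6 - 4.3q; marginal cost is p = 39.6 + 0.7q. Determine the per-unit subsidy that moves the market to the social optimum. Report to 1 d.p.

subsidy = 16.5 per unit

Social marginal benefit = demand + MEB = 80.4 - 4.1q.
Set SMB = MC: 80.4 - 4.1q = 39.6 + 0.7q → q* = 8.5000.
The Pigouvian subsidy equals MEB at q*: 14.8 + 0.2×8.5000 = 16.5000.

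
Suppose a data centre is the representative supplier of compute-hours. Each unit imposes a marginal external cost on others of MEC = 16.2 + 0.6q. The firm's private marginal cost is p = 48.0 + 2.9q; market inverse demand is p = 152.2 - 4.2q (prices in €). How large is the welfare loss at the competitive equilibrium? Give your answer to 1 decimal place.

DWL = €40.6

Market equilibrium (private): 48.0 + 2.9q = 152.2 - 4.2q → q_m = 14.6761.
Social marginal cost = private MC + MEC = 64.2 + 3.5q.
Set SMC = demand: 64.2 + 3.5q = 152.2 - 4.2q → q* = 11.4286.
The welfare-loss triangle has base |q_m − q*| and height MEC(q_m) (the vertical gap between SMC and demand is zero at q* and MEC at q_m).
DWL = ½ × 3.2475 × 25.0056 = 40.6028.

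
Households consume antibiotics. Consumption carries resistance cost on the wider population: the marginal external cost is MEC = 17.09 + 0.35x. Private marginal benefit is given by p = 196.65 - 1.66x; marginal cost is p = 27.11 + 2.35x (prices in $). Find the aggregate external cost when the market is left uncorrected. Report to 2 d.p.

Market equilibrium (private): 27.11 + 2.35x = 196.65 - 1.66x → x_m = 42.2793.
Total external cost = ∫₀^{x_m} (17.09 + 0.35x) dx = 17.09×42.2793 + ½×0.35×42.2793² = 1035.3726.

$1035.37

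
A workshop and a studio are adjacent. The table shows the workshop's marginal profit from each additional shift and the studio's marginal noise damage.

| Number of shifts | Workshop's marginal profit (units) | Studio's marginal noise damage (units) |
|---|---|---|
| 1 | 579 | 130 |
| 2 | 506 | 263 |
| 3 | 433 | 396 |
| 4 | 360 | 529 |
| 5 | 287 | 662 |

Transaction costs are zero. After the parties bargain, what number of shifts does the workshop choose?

3

Bargaining reaches the level where marginal profit last exceeds marginal noise damage.
That holds through level 3 (433 ≥ 396) but not at 4 (360 < 529).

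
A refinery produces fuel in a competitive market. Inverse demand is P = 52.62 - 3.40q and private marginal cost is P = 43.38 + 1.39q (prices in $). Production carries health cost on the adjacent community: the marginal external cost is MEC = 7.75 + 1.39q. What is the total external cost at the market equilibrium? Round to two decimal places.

$17.54

Market equilibrium (private): 43.38 + 1.39q = 52.62 - 3.40q → q_m = 1.9290.
Total external cost = ∫₀^{q_m} (7.75 + 1.39q) dq = 7.75×1.9290 + ½×1.39×1.9290² = 17.5359.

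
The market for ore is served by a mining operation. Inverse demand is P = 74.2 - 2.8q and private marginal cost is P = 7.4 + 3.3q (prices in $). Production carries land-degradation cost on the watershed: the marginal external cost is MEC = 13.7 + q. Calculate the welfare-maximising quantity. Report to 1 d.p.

q* = 7.5

Social marginal cost = private MC + MEC = 21.1 + 4.3q.
Set SMC = demand: 21.1 + 4.3q = 74.2 - 2.8q → q* = 7.4789.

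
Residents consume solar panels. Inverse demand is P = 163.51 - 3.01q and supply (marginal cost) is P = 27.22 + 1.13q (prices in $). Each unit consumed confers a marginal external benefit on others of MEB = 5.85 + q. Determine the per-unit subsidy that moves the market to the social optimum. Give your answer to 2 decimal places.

subsidy = $51.12 per unit

Social marginal benefit = demand + MEB = 169.36 - 2.01q.
Set SMB = MC: 169.36 - 2.01q = 27.22 + 1.13q → q* = 45.2675.
The Pigouvian subsidy equals MEB at q*: 5.85 + 1.00×45.2675 = 51.1175.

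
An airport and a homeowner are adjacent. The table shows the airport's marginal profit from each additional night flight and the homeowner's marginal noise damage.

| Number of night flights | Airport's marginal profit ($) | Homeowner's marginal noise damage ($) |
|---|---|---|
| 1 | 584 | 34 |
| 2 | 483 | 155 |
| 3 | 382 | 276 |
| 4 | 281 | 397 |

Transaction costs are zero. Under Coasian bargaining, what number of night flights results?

3

Bargaining reaches the level where marginal profit last exceeds marginal noise damage.
That holds through level 3 (382 ≥ 276) but not at 4 (281 < 397).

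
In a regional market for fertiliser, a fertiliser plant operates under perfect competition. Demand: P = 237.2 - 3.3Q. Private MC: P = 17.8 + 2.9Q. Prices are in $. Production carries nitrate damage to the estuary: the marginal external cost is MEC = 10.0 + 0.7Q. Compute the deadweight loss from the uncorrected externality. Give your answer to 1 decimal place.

DWL = $87.6

Market equilibrium (private): 17.8 + 2.9Q = 237.2 - 3.3Q → Q_m = 35.3871.
Social marginal cost = private MC + MEC = 27.8 + 3.6Q.
Set SMC = demand: 27.8 + 3.6Q = 237.2 - 3.3Q → Q* = 30.3478.
The loss is the area between SMC and demand from Q* to Q_m; with linear curves that's a triangle of height MEC(Q_m).
DWL = ½ × 5.0393 × 34.7710 = 87.6108.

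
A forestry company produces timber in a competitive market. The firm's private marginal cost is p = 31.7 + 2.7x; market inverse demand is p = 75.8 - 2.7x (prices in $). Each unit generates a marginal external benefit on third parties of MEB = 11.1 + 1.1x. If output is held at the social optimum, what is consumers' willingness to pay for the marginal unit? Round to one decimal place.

P = $41.1

Social marginal cost = private MC − MEB = 20.6 + 1.6x.
Set SMC = demand: 20.6 + 1.6x = 75.8 - 2.7x → x* = 12.8372.
Consumer price on the demand curve at x*: 75.8 − 2.7×12.8372 = 41.1396.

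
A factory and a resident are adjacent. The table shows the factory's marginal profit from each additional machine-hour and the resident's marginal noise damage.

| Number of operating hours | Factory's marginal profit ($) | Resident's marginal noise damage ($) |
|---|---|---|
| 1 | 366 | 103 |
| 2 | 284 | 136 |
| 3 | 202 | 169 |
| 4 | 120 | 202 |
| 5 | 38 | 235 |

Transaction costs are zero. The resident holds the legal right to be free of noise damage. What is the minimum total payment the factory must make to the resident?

$408

Efficient level: marginal profit ≥ marginal noise damage through level 3, so k* = 3.
With the resident holding the right, the factory must at least compensate total damage at k*: 103 + 136 + 169 = 408.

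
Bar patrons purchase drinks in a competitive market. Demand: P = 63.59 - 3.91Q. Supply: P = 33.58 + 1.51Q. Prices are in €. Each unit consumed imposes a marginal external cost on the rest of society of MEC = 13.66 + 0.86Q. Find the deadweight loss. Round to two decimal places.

DWL = €27.02

Market equilibrium (private): 33.58 + 1.51Q = 63.59 - 3.91Q → Q_m = 5.5369.
Social marginal benefit = demand − MEC = 49.93 - 4.77Q.
Set SMB = MC: 49.93 - 4.77Q = 33.58 + 1.51Q → Q* = 2.6035.
Height of the DWL triangle at Q_m is MC(Q_m) − SMB(Q_m) = MEC(Q_m) = 18.4217.
DWL = ½ × 2.9334 × 18.4217 = 27.0191.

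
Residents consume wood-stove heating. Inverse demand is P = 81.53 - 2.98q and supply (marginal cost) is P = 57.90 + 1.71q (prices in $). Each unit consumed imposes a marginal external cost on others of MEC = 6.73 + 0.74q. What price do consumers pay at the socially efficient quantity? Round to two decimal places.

Social marginal benefit = demand − MEC = 74.80 - 3.72q.
Set SMB = MC: 74.80 - 3.72q = 57.90 + 1.71q → q* = 3.1123.
Consumer price on the demand curve at q*: 81.53 − 2.98×3.1123 = 72.2553.

P = $72.26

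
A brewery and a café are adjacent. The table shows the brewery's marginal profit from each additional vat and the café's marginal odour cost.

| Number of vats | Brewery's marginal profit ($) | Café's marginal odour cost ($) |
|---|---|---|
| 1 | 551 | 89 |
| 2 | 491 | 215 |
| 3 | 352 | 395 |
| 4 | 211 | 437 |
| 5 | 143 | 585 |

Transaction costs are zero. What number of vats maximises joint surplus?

Bargaining reaches the level where marginal profit last exceeds marginal odour cost.
That holds through level 2 (491 ≥ 215) but not at 3 (352 < 395).

2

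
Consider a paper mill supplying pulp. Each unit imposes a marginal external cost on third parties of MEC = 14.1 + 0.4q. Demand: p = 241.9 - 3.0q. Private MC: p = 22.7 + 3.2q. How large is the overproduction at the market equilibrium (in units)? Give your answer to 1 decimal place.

Market equilibrium (private): 22.7 + 3.2q = 241.9 - 3.0q → q_m = 35.3548.
Social marginal cost = private MC + MEC = 36.8 + 3.6q.
Set SMC = demand: 36.8 + 3.6q = 241.9 - 3.0q → q* = 31.0758.
Gap = |35.3548 − 31.0758| = 4.2790.

4.3 units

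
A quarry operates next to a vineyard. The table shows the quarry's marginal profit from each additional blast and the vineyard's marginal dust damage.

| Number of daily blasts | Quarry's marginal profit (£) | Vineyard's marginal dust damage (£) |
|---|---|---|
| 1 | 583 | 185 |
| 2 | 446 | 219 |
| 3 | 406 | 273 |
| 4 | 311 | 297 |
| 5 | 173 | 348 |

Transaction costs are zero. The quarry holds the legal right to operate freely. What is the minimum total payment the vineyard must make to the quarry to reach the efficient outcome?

Left alone the quarry would choose level 5 (marginal profit stays positive).
Efficient level: k* = 4 (marginal profit ≥ marginal dust damage through 4).
The vineyard must at least cover the quarry's forgone profit from cutting 5→4: 173 = 173.

£173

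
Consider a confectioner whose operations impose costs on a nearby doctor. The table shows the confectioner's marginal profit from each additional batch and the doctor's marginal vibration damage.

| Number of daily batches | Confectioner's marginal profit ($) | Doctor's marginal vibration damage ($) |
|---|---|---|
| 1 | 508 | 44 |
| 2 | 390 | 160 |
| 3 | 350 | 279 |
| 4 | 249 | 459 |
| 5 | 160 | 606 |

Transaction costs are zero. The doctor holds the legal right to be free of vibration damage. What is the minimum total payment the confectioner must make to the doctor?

Efficient level: marginal profit ≥ marginal vibration damage through level 3, so k* = 3.
With the doctor holding the right, the confectioner must at least compensate total damage at k*: 44 + 160 + 279 = 483.

$483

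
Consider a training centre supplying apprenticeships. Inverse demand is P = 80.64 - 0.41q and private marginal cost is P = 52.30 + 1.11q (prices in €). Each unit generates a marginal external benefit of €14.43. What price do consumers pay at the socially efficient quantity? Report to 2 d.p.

Social marginal cost = private MC − MEB = 37.87 + 1.11q.
Set SMC = demand: 37.87 + 1.11q = 80.64 - 0.41q → q* = 28.1382.
Consumer price on the demand curve at q*: 80.64 − 0.41×28.1382 = 69.1033.

P = €69.10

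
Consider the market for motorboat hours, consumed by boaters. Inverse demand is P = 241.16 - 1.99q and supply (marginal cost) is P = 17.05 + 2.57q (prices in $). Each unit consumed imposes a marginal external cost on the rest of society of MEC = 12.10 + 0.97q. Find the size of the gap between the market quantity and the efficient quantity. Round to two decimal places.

Market equilibrium (private): 17.05 + 2.57q = 241.16 - 1.99q → q_m = 49.1469.
Social marginal benefit = demand − MEC = 229.06 - 2.96q.
Set SMB = MC: 229.06 - 2.96q = 17.05 + 2.57q → q* = 38.3382.
Gap = |49.1469 − 38.3382| = 10.8087.

10.81 units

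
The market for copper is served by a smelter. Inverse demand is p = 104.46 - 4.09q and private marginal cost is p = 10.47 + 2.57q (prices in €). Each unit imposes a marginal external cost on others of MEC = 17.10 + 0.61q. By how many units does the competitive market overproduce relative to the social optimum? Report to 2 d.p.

Market equilibrium (private): 10.47 + 2.57q = 104.46 - 4.09q → q_m = 14.1126.
Social marginal cost = private MC + MEC = 27.57 + 3.18q.
Set SMC = demand: 27.57 + 3.18q = 104.46 - 4.09q → q* = 10.5763.
Gap = |14.1126 − 10.5763| = 3.5363.

3.54 units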